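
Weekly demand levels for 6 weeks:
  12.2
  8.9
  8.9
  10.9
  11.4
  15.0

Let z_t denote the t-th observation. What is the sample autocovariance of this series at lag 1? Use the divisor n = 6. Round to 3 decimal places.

0.743

Mean z̄ = (12.2 + 8.9 + 8.9 + 10.9 + 11.4 + 15.0)/6 = 11.2167
Deviations: 0.9833, -2.3167, -2.3167, -0.3167, 0.1833, 3.7833
Σ_{t=1}^{5}(z_t−z̄)(z_{t+1}−z̄) = 4.4581
γ_1 = 4.4581 / 6 = 0.743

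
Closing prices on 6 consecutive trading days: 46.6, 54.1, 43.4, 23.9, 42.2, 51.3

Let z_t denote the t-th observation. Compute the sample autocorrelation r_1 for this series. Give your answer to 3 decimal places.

Mean z̄ = (46.6 + 54.1 + 43.4 + 23.9 + 42.2 + 51.3)/6 = 43.5833
Deviations from mean: 3.0167, 10.5167, -0.1833, -19.6833, -1.3833, 7.7167
Σ(z_t−z̄)(z_{t+1}−z̄) = (31.7253) + (-1.9281) + (3.6086) + (27.2286) + (-10.6747) = 49.9597
Denominator Σ(z_t−z̄)² = 568.6283
r_1 = 49.9597 / 568.6283 = 0.088

0.088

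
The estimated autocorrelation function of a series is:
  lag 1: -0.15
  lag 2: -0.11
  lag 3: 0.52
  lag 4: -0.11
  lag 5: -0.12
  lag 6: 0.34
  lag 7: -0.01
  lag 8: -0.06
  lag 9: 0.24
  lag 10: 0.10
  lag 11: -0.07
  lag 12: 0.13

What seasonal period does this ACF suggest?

3

The largest autocorrelation is r_3 = 0.52, with weaker echoes at lags 6 (0.34) and 9 (0.24); the remaining lags stay at or below 0.13.
The dominant spike at lag 3 indicates a seasonal period of 3.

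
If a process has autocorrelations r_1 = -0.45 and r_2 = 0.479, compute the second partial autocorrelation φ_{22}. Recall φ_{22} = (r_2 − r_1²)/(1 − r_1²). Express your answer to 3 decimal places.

0.347

φ_{22} = (r_2 − r_1²) / (1 − r_1²)
r_1² = (-0.45)² = 0.2025
Numerator = 0.479 − 0.2025 = 0.2765; denominator = 1 − 0.2025 = 0.7975
φ_{22} = 0.2765 / 0.7975 = 0.347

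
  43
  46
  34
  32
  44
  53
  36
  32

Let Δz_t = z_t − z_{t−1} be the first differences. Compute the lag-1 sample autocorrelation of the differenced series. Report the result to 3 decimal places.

First differences Δz: 3, -12, -2, 12, 9, -17, -4
Mean of differences = -1.5714
Numerator Σ(Δz_t−Δz̄)(Δz_{t+1}−Δz̄) = -31.1837
Denominator Σ(Δz_t−Δz̄)² = 669.7143
r_1(Δz) = -31.1837 / 669.7143 = -0.047

-0.047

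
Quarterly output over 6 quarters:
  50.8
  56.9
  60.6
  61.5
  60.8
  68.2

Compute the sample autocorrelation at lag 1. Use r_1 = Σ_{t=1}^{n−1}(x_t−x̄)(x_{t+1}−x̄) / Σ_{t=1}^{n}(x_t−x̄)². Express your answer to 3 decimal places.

0.214

Mean x̄ = (50.8 + 56.9 + 60.6 + 61.5 + 60.8 + 68.2)/6 = 59.8000
Deviations from mean: -9.0000, -2.9000, 0.8000, 1.7000, 1.0000, 8.4000
Σ(x_t−x̄)(x_{t+1}−x̄) = (26.1000) + (-2.3200) + (1.3600) + (1.7000) + (8.4000) = 35.2400
Denominator Σ(x_t−x̄)² = 164.5000
r_1 = 35.2400 / 164.5000 = 0.214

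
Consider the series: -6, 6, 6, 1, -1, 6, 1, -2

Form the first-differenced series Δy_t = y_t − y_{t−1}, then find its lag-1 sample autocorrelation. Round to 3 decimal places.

First differences Δy: 12, 0, -5, -2, 7, -5, -3
Mean of differences = 0.5714
Numerator Σ(Δy_t−Δȳ)(Δy_{t+1}−Δȳ) = -21.4694
Denominator Σ(Δy_t−Δȳ)² = 253.7143
r_1(Δy) = -21.4694 / 253.7143 = -0.085

-0.085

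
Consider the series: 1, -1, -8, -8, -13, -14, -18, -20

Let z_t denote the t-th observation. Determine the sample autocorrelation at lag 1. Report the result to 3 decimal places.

Mean z̄ = (1 − 1 − 8 − 8 − 13 − 14 − 18 − 20)/8 = -10.1250
Deviations from mean: 11.1250, 9.1250, 2.1250, 2.1250, -2.8750, -3.8750, -7.8750, -9.8750
Σ(z_t−z̄)(z_{t+1}−z̄) = (101.5156) + (19.3906) + (4.5156) + (-6.1094) + (11.1406) + (30.5156) + (77.7656) = 238.7344
Denominator Σ(z_t−z̄)² = 398.8750
r_1 = 238.7344 / 398.8750 = 0.599

0.599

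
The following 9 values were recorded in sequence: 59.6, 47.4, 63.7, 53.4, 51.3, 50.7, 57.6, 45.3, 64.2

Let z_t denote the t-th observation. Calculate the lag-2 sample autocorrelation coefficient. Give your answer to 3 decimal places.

0.222

Mean z̄ = (59.6 + 47.4 + 63.7 + 53.4 + 51.3 + 50.7 + 57.6 + 45.3 + 64.2)/9 = 54.8000
Σ(z_t−z̄)(z_{t+2}−z̄) = (42.7200) + (10.3600) + (-31.1500) + (5.7400) + (-9.8000) + (38.9500) + (26.3200) = 83.1400
Denominator Σ(z_t−z̄)² = 374.4800
r_2 = 83.1400 / 374.4800 = 0.222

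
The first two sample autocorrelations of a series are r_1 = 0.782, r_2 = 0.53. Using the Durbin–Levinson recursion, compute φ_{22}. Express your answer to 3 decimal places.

φ_{22} = (r_2 − r_1²) / (1 − r_1²)
r_1² = (0.782)² = 0.611524
Numerator = 0.53 − 0.6115 = -0.0815; denominator = 1 − 0.6115 = 0.3885
φ_{22} = -0.0815 / 0.3885 = -0.210

-0.210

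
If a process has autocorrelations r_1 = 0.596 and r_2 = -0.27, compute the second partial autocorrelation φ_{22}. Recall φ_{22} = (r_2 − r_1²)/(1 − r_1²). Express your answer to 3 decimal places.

-0.970

φ_{22} = (r_2 − r_1²) / (1 − r_1²)
r_1² = (0.596)² = 0.355216
Numerator = -0.27 − 0.3552 = -0.6252; denominator = 1 − 0.3552 = 0.6448
φ_{22} = -0.6252 / 0.6448 = -0.970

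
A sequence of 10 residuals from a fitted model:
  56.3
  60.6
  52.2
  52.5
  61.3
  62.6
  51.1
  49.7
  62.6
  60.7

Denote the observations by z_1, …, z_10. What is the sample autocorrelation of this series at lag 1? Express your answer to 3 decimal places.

-0.016

Mean z̄ = (56.3 + 60.6 + 52.2 + 52.5 + 61.3 + 62.6 + 51.1 + 49.7 + 62.6 + 60.7)/10 = 56.9600
Numerator Σ_{t=1}^{9}(z_t−z̄)(z_{t+1}−z̄) = -3.7376
Denominator Σ(z_t−z̄)² = 239.7240
r_1 = -3.7376 / 239.7240 = -0.016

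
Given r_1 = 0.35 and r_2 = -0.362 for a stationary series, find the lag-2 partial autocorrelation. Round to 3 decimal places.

-0.552

φ_{22} = (r_2 − r_1²) / (1 − r_1²)
r_1² = (0.35)² = 0.1225
Numerator = -0.362 − 0.1225 = -0.4845; denominator = 1 − 0.1225 = 0.8775
φ_{22} = -0.4845 / 0.8775 = -0.552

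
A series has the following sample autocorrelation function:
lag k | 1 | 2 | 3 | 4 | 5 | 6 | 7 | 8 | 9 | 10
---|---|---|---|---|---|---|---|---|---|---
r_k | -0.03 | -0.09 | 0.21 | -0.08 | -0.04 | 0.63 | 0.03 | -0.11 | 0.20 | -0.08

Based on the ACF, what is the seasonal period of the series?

6

The largest autocorrelation is r_6 = 0.63; the remaining lags stay at or below 0.21.
The dominant spike at lag 6 indicates a seasonal period of 6.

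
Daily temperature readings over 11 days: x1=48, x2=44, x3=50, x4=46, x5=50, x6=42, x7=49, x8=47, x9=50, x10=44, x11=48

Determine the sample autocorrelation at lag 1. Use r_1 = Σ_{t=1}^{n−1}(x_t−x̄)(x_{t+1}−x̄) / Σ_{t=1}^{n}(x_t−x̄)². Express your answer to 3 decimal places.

Mean x̄ = (48 + 44 + 50 + 46 + 50 + 42 + 49 + 47 + 50 + 44 + 48)/11 = 47.0909
Numerator Σ_{t=1}^{10}(x_t−x̄)(x_{t+1}−x̄) = -54.9174
Denominator Σ(x_t−x̄)² = 76.9091
r_1 = -54.9174 / 76.9091 = -0.714

-0.714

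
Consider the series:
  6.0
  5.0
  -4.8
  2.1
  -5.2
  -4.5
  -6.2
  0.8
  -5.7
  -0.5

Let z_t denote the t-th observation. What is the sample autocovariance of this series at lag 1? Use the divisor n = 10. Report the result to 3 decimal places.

Mean z̄ = (6.0 + 5.0 − 4.8 + 2.1 − 5.2 − 4.5 − 6.2 + 0.8 − 5.7 − 0.5)/10 = -1.3000
Σ_{t=1}^{9}(z_t−z̄)(z_{t+1}−z̄) = 3.8900
γ_1 = 3.8900 / 10 = 0.389

0.389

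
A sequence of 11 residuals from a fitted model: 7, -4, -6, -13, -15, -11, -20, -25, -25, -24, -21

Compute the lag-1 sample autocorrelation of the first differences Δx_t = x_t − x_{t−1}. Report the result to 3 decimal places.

First differences Δx: -11, -2, -7, -2, 4, -9, -5, 0, 1, 3
Mean of differences = -2.8000
Numerator Σ(Δx_t−Δx̄)(Δx_{t+1}−Δx̄) = -9.8400
Denominator Σ(Δx_t−Δx̄)² = 231.6000
r_1(Δx) = -9.8400 / 231.6000 = -0.042

-0.042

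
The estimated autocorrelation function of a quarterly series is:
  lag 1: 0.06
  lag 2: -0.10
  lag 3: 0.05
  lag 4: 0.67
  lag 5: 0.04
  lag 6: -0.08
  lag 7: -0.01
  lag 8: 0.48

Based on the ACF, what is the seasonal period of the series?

The largest autocorrelation is r_4 = 0.67, with a weaker echo at lag 8 (0.48); the remaining lags stay at or below 0.06.
The dominant spike at lag 4 indicates a seasonal period of 4.

4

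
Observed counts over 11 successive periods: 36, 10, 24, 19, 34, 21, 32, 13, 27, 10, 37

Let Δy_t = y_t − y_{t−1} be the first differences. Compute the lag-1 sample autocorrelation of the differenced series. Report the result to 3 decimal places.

-0.676

First differences Δy: -26, 14, -5, 15, -13, 11, -19, 14, -17, 27
Mean of differences = 0.1000
Numerator Σ(Δy_t−Δȳ)(Δy_{t+1}−Δȳ) = -2019.0100
Denominator Σ(Δy_t−Δȳ)² = 2986.9000
r_1(Δy) = -2019.0100 / 2986.9000 = -0.676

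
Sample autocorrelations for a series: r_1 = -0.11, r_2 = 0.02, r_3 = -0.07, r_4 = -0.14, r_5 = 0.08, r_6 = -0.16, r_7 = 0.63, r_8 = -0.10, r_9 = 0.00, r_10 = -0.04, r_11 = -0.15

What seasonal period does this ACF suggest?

7

The largest autocorrelation is r_7 = 0.63; the remaining lags stay at or below 0.08.
The dominant spike at lag 7 indicates a seasonal period of 7.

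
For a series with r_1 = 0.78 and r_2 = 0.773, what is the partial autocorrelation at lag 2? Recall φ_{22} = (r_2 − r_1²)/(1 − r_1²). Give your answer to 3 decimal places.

φ_{22} = (r_2 − r_1²) / (1 − r_1²)
r_1² = (0.78)² = 0.6084
Numerator = 0.773 − 0.6084 = 0.1646; denominator = 1 − 0.6084 = 0.3916
φ_{22} = 0.1646 / 0.3916 = 0.420

0.420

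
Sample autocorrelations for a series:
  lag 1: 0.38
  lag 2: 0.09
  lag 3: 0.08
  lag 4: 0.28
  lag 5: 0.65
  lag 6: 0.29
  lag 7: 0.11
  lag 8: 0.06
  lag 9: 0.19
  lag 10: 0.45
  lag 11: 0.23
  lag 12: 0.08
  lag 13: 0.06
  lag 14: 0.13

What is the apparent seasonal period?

The largest autocorrelation is r_5 = 0.65, with a weaker echo at lag 10 (0.45); the remaining lags stay at or below 0.38. The elevated value at lag 1 (0.38), dropping to 0.09 at lag 2, reflects decaying short-term dependence rather than seasonality.
The dominant spike at lag 5 indicates a seasonal period of 5.

5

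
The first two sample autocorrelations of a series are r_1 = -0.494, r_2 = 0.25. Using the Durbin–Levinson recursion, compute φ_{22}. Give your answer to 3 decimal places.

φ_{22} = (r_2 − r_1²) / (1 − r_1²)
r_1² = (-0.494)² = 0.244036
Numerator = 0.25 − 0.2440 = 0.0060; denominator = 1 − 0.2440 = 0.7560
φ_{22} = 0.0060 / 0.7560 = 0.008

0.008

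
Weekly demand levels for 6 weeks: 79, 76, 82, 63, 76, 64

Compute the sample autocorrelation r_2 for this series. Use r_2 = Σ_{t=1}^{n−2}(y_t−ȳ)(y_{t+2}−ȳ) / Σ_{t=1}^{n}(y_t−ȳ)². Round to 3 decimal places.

Mean ȳ = (79 + 76 + 82 + 63 + 76 + 64)/6 = 73.3333
Deviations from mean: 5.6667, 2.6667, 8.6667, -10.3333, 2.6667, -9.3333
Numerator Σ_{t=1}^{4}(y_t−ȳ)(y_{t+2}−ȳ) = 141.1111
Denominator Σ(y_t−ȳ)² = 315.3333
r_2 = 141.1111 / 315.3333 = 0.447

0.447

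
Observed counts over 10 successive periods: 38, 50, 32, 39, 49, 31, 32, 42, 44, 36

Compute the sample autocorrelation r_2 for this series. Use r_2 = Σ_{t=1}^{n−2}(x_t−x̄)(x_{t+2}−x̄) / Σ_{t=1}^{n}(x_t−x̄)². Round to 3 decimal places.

Mean x̄ = (38 + 50 + 32 + 39 + 49 + 31 + 32 + 42 + 44 + 36)/10 = 39.3000
Numerator Σ_{t=1}^{8}(x_t−x̄)(x_{t+2}−x̄) = -198.4800
Denominator Σ(x_t−x̄)² = 426.1000
r_2 = -198.4800 / 426.1000 = -0.466

-0.466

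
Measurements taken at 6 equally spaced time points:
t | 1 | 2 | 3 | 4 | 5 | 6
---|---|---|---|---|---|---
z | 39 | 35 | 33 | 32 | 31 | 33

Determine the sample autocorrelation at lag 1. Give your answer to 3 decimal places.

Mean z̄ = (39 + 35 + 33 + 32 + 31 + 33)/6 = 33.8333
Deviations from mean: 5.1667, 1.1667, -0.8333, -1.8333, -2.8333, -0.8333
Numerator Σ_{t=1}^{5}(z_t−z̄)(z_{t+1}−z̄) = 14.1389
Denominator Σ(z_t−z̄)² = 40.8333
r_1 = 14.1389 / 40.8333 = 0.346

0.346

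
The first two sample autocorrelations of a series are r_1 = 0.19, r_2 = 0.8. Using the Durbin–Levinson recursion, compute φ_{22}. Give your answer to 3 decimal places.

φ_{22} = (r_2 − r_1²) / (1 − r_1²)
r_1² = (0.19)² = 0.0361
Numerator = 0.8 − 0.0361 = 0.7639; denominator = 1 − 0.0361 = 0.9639
φ_{22} = 0.7639 / 0.9639 = 0.793

0.793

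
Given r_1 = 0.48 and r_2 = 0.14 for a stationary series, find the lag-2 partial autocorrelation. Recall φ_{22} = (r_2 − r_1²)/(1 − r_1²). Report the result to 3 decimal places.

-0.117

φ_{22} = (r_2 − r_1²) / (1 − r_1²)
r_1² = (0.48)² = 0.2304
Numerator = 0.14 − 0.2304 = -0.0904; denominator = 1 − 0.2304 = 0.7696
φ_{22} = -0.0904 / 0.7696 = -0.117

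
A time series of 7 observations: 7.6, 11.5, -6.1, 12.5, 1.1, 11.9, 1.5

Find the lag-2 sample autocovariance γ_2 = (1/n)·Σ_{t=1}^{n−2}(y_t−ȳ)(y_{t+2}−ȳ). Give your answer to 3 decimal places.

18.988

Mean ȳ = (7.6 + 11.5 − 6.1 + 12.5 + 1.1 + 11.9 + 1.5)/7 = 5.7143
Deviations: 1.8857, 5.7857, -11.8143, 6.7857, -4.6143, 6.1857, -4.2143
Σ_{t=1}^{5}(y_t−ȳ)(y_{t+2}−ȳ) = 132.9167
γ_2 = 132.9167 / 7 = 18.988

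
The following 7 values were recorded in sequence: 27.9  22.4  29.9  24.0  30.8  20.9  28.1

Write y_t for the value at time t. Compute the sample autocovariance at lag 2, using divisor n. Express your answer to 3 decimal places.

Mean ȳ = (27.9 + 22.4 + 29.9 + 24.0 + 30.8 + 20.9 + 28.1)/7 = 26.2857
Σ_{t=1}^{5}(y_t−ȳ)(y_{t+2}−ȳ) = 51.5324
γ_2 = 51.5324 / 7 = 7.362

7.362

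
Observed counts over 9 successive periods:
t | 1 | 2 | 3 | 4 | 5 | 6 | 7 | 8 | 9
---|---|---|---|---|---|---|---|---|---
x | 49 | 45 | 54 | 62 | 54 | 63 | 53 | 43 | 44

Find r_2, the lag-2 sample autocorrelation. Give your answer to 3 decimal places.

Mean x̄ = (49 + 45 + 54 + 62 + 54 + 63 + 53 + 43 + 44)/9 = 51.8889
Numerator Σ_{t=1}^{7}(x_t−x̄)(x_{t+2}−x̄) = -64.1358
Denominator Σ(x_t−x̄)² = 432.8889
r_2 = -64.1358 / 432.8889 = -0.148

-0.148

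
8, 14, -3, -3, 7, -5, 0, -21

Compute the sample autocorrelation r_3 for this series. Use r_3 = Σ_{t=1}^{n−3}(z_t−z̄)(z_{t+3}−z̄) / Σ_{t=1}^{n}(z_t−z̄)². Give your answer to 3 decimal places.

-0.072

Mean z̄ = (8 + 14 − 3 − 3 + 7 − 5 + 0 − 21)/8 = -0.3750
Deviations from mean: 8.3750, 14.3750, -2.6250, -2.6250, 7.3750, -4.6250, 0.3750, -20.6250
Σ(z_t−z̄)(z_{t+3}−z̄) = (-21.9844) + (106.0156) + (12.1406) + (-0.9844) + (-152.1094) = -56.9219
Denominator Σ(z_t−z̄)² = 791.8750
r_3 = -56.9219 / 791.8750 = -0.072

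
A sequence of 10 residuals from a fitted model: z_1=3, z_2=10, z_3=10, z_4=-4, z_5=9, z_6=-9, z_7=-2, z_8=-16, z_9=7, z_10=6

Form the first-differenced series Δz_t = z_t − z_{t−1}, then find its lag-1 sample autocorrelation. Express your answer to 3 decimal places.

First differences Δz: 7, 0, -14, 13, -18, 7, -14, 23, -1
Mean of differences = 0.3333
Numerator Σ(Δz_t−Δz̄)(Δz_{t+1}−Δz̄) = -984.1111
Denominator Σ(Δz_t−Δz̄)² = 1512.0000
r_1(Δz) = -984.1111 / 1512.0000 = -0.651

-0.651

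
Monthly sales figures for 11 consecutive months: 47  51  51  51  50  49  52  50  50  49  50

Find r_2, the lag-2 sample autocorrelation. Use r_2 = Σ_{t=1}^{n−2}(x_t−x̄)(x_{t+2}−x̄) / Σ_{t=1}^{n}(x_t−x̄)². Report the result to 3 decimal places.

Mean x̄ = (47 + 51 + 51 + 51 + 50 + 49 + 52 + 50 + 50 + 49 + 50)/11 = 50.0000
Numerator Σ_{t=1}^{9}(x_t−x̄)(x_{t+2}−x̄) = -3.0000
Denominator Σ(x_t−x̄)² = 18.0000
r_2 = -3.0000 / 18.0000 = -0.167

-0.167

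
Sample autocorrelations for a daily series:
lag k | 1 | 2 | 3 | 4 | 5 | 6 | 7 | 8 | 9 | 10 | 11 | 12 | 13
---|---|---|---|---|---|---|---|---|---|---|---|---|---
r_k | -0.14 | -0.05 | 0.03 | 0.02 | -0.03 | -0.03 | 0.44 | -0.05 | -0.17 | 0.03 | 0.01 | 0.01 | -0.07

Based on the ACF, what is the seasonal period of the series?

The largest autocorrelation is r_7 = 0.44; the remaining lags stay at or below 0.03.
The dominant spike at lag 7 indicates a seasonal period of 7.

7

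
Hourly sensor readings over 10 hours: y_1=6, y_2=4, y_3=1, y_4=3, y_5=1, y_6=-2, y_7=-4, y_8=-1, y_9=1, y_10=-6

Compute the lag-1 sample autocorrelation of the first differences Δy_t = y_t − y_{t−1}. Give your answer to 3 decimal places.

-0.147

First differences Δy: -2, -3, 2, -2, -3, -2, 3, 2, -7
Mean of differences = -1.3333
Numerator Σ(Δy_t−Δȳ)(Δy_{t+1}−Δȳ) = -11.7778
Denominator Σ(Δy_t−Δȳ)² = 80.0000
r_1(Δy) = -11.7778 / 80.0000 = -0.147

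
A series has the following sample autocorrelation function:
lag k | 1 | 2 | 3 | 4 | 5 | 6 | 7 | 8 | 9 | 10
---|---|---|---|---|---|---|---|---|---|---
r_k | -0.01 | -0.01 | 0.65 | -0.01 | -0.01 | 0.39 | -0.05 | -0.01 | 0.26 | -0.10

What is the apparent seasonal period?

The largest autocorrelation is r_3 = 0.65, with weaker echoes at lags 6 (0.39) and 9 (0.26); the remaining lags stay at or below -0.01.
The dominant spike at lag 3 indicates a seasonal period of 3.

3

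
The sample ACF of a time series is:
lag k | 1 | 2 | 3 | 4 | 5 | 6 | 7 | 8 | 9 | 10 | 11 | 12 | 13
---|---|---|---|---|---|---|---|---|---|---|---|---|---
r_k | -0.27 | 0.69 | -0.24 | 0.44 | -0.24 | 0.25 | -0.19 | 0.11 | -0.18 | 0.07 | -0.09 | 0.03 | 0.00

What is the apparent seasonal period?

The largest autocorrelation is r_2 = 0.69, with weaker echoes at lags 4 (0.44) and 6 (0.25); the remaining lags stay at or below 0.11.
The dominant spike at lag 2 indicates a seasonal period of 2.

2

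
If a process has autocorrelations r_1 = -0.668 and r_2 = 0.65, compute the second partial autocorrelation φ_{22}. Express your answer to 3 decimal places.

φ_{22} = (r_2 − r_1²) / (1 − r_1²)
r_1² = (-0.668)² = 0.446224
Numerator = 0.65 − 0.4462 = 0.2038; denominator = 1 − 0.4462 = 0.5538
φ_{22} = 0.2038 / 0.5538 = 0.368

0.368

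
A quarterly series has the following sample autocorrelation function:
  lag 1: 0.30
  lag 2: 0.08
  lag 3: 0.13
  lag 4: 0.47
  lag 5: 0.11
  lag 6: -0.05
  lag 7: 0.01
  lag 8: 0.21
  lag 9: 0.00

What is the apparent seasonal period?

The largest autocorrelation is r_4 = 0.47; the remaining lags stay at or below 0.30. The elevated value at lag 1 (0.30), dropping to 0.08 at lag 2, reflects decaying short-term dependence rather than seasonality.
The dominant spike at lag 4 indicates a seasonal period of 4.

4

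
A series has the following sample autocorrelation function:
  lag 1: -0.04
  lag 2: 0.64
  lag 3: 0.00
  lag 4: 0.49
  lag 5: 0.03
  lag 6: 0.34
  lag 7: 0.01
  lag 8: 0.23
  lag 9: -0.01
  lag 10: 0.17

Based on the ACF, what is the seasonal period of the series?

2

The largest autocorrelation is r_2 = 0.64, with weaker echoes at lags 4 (0.49), 6 (0.34), 8 (0.23) and 10 (0.17); the remaining lags stay at or below 0.03.
The dominant spike at lag 2 indicates a seasonal period of 2.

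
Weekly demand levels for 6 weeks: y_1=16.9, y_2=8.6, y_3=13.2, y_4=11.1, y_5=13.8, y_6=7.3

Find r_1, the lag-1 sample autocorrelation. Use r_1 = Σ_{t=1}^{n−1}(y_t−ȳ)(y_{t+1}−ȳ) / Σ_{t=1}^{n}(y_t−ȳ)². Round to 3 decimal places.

-0.511

Mean ȳ = (16.9 + 8.6 + 13.2 + 11.1 + 13.8 + 7.3)/6 = 11.8167
Deviations from mean: 5.0833, -3.2167, 1.3833, -0.7167, 1.9833, -4.5167
Σ(y_t−ȳ)(y_{t+1}−ȳ) = (-16.3514) + (-4.4497) + (-0.9914) + (-1.4214) + (-8.9581) = -32.1719
Denominator Σ(y_t−ȳ)² = 62.9483
r_1 = -32.1719 / 62.9483 = -0.511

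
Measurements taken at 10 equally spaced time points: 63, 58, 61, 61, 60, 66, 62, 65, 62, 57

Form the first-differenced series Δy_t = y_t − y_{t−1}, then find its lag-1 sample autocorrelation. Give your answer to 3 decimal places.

-0.387

First differences Δy: -5, 3, 0, -1, 6, -4, 3, -3, -5
Mean of differences = -0.6667
Numerator Σ(Δy_t−Δȳ)(Δy_{t+1}−Δȳ) = -48.7778
Denominator Σ(Δy_t−Δȳ)² = 126.0000
r_1(Δy) = -48.7778 / 126.0000 = -0.387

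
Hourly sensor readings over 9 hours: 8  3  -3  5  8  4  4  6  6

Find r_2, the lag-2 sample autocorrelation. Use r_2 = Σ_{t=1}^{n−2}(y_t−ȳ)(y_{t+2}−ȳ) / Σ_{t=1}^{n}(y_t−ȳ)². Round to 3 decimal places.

Mean ȳ = (8 + 3 − 3 + 5 + 8 + 4 + 4 + 6 + 6)/9 = 4.5556
Σ(y_t−ȳ)(y_{t+2}−ȳ) = (-26.0247) + (-0.6914) + (-26.0247) + (-0.2469) + (-1.9136) + (-0.8025) + (-0.8025) = -56.5062
Denominator Σ(y_t−ȳ)² = 88.2222
r_2 = -56.5062 / 88.2222 = -0.640

-0.640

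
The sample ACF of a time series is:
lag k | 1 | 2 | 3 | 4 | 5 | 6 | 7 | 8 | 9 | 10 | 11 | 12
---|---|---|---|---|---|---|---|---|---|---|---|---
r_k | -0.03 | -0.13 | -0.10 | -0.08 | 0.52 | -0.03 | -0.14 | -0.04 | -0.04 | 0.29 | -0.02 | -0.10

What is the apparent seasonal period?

The largest autocorrelation is r_5 = 0.52, with a weaker echo at lag 10 (0.29); the remaining lags stay at or below -0.02.
The dominant spike at lag 5 indicates a seasonal period of 5.

5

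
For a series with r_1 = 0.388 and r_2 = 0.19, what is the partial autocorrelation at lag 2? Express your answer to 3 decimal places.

0.046

φ_{22} = (r_2 − r_1²) / (1 − r_1²)
r_1² = (0.388)² = 0.150544
Numerator = 0.19 − 0.1505 = 0.0395; denominator = 1 − 0.1505 = 0.8495
φ_{22} = 0.0395 / 0.8495 = 0.046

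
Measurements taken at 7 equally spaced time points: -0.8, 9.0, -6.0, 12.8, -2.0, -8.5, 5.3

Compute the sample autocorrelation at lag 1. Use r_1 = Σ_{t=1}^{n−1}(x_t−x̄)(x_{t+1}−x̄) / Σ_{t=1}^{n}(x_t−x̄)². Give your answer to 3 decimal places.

-0.540

Mean x̄ = (-0.8 + 9.0 − 6.0 + 12.8 − 2.0 − 8.5 + 5.3)/7 = 1.4000
Numerator Σ_{t=1}^{6}(x_t−x̄)(x_{t+1}−x̄) = -201.0300
Denominator Σ(x_t−x̄)² = 372.1000
r_1 = -201.0300 / 372.1000 = -0.540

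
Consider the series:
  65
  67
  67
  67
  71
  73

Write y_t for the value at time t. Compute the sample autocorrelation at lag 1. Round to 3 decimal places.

Mean ȳ = (65 + 67 + 67 + 67 + 71 + 73)/6 = 68.3333
Σ(y_t−ȳ)(y_{t+1}−ȳ) = (4.4444) + (1.7778) + (1.7778) + (-3.5556) + (12.4444) = 16.8889
Denominator Σ(y_t−ȳ)² = 45.3333
r_1 = 16.8889 / 45.3333 = 0.373

0.373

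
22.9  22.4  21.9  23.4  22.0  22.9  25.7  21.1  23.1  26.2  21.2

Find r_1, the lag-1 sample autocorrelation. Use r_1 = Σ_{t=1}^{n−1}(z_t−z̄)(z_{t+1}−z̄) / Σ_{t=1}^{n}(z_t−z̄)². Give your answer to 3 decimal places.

-0.406

Mean z̄ = (22.9 + 22.4 + 21.9 + 23.4 + 22.0 + 22.9 + 25.7 + 21.1 + 23.1 + 26.2 + 21.2)/11 = 22.9818
Numerator Σ_{t=1}^{10}(z_t−z̄)(z_{t+1}−z̄) = -11.0194
Denominator Σ(z_t−z̄)² = 27.1364
r_1 = -11.0194 / 27.1364 = -0.406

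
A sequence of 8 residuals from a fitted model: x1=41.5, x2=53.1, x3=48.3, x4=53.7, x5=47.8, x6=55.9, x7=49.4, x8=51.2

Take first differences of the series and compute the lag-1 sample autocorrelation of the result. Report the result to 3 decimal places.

-0.697

First differences Δx: 11.6, -4.8, 5.4, -5.9, 8.1, -6.5, 1.8
Mean of differences = 1.3857
Numerator Σ(Δx_t−Δx̄)(Δx_{t+1}−Δx̄) = -222.3931
Denominator Σ(Δx_t−Δx̄)² = 319.2286
r_1(Δx) = -222.3931 / 319.2286 = -0.697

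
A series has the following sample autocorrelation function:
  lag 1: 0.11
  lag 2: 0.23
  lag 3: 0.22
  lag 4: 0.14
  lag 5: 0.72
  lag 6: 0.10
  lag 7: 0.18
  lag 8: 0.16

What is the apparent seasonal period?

The largest autocorrelation is r_5 = 0.72; the remaining lags stay at or below 0.23.
The dominant spike at lag 5 indicates a seasonal period of 5.

5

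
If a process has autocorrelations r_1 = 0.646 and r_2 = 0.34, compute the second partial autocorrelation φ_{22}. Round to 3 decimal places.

-0.133

φ_{22} = (r_2 − r_1²) / (1 − r_1²)
r_1² = (0.646)² = 0.417316
Numerator = 0.34 − 0.4173 = -0.0773; denominator = 1 − 0.4173 = 0.5827
φ_{22} = -0.0773 / 0.5827 = -0.133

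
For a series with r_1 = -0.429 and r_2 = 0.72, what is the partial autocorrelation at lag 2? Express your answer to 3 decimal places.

φ_{22} = (r_2 − r_1²) / (1 − r_1²)
r_1² = (-0.429)² = 0.184041
Numerator = 0.72 − 0.1840 = 0.5360; denominator = 1 − 0.1840 = 0.8160
φ_{22} = 0.5360 / 0.8160 = 0.657

0.657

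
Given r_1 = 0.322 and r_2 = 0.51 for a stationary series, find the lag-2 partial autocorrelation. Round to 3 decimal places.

0.453

φ_{22} = (r_2 − r_1²) / (1 − r_1²)
r_1² = (0.322)² = 0.103684
Numerator = 0.51 − 0.1037 = 0.4063; denominator = 1 − 0.1037 = 0.8963
φ_{22} = 0.4063 / 0.8963 = 0.453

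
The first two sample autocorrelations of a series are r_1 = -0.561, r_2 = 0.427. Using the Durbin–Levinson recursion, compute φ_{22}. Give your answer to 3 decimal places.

φ_{22} = (r_2 − r_1²) / (1 − r_1²)
r_1² = (-0.561)² = 0.314721
Numerator = 0.427 − 0.3147 = 0.1123; denominator = 1 − 0.3147 = 0.6853
φ_{22} = 0.1123 / 0.6853 = 0.164

0.164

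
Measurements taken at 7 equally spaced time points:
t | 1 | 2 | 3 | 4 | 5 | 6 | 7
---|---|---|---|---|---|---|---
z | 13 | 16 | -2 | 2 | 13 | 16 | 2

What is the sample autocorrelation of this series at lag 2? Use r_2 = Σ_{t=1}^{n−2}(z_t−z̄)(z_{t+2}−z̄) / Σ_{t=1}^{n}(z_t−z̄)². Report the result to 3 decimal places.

Mean z̄ = (13 + 16 − 2 + 2 + 13 + 16 + 2)/7 = 8.5714
Deviations from mean: 4.4286, 7.4286, -10.5714, -6.5714, 4.4286, 7.4286, -6.5714
Numerator Σ_{t=1}^{5}(z_t−z̄)(z_{t+2}−z̄) = -220.3673
Denominator Σ(z_t−z̄)² = 347.7143
r_2 = -220.3673 / 347.7143 = -0.634

-0.634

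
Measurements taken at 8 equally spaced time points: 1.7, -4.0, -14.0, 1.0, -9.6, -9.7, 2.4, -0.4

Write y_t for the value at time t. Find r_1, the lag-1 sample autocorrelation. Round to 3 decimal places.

Mean ȳ = (1.7 − 4.0 − 14.0 + 1.0 − 9.6 − 9.7 + 2.4 − 0.4)/8 = -4.0750
Deviations from mean: 5.7750, 0.0750, -9.9250, 5.0750, -5.5250, -5.6250, 6.4750, 3.6750
Σ(y_t−ȳ)(y_{t+1}−ȳ) = (0.4331) + (-0.7444) + (-50.3694) + (-28.0394) + (31.0781) + (-36.4219) + (23.7956) = -60.2681
Denominator Σ(y_t−ȳ)² = 275.2150
r_1 = -60.2681 / 275.2150 = -0.219

-0.219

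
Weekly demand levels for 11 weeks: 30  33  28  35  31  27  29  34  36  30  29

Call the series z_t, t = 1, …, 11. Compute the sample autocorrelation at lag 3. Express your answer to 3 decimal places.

Mean z̄ = (30 + 33 + 28 + 35 + 31 + 27 + 29 + 34 + 36 + 30 + 29)/11 = 31.0909
Numerator Σ_{t=1}^{8}(z_t−z̄)(z_{t+3}−z̄) = -24.1157
Denominator Σ(z_t−z̄)² = 88.9091
r_3 = -24.1157 / 88.9091 = -0.271

-0.271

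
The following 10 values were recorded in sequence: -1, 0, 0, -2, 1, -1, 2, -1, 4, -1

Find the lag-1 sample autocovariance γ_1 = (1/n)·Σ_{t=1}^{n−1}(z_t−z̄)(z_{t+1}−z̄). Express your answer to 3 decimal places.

-1.531

Mean z̄ = (-1 + 0 + 0 − 2 + 1 − 1 + 2 − 1 + 4 − 1)/10 = 0.1000
Σ_{t=1}^{9}(z_t−z̄)(z_{t+1}−z̄) = -15.3100
γ_1 = -15.3100 / 10 = -1.531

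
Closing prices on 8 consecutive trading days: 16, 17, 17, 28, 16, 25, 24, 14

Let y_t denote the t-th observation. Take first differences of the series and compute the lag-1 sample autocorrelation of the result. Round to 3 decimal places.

-0.530

First differences Δy: 1, 0, 11, -12, 9, -1, -10
Mean of differences = -0.2857
Numerator Σ(Δy_t−Δȳ)(Δy_{t+1}−Δȳ) = -237.0816
Denominator Σ(Δy_t−Δȳ)² = 447.4286
r_1(Δy) = -237.0816 / 447.4286 = -0.530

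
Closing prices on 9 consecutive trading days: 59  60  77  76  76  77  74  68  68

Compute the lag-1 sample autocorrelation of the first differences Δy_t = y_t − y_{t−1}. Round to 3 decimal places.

0.014

First differences Δy: 1, 17, -1, 0, 1, -3, -6, 0
Mean of differences = 1.1250
Numerator Σ(Δy_t−Δȳ)(Δy_{t+1}−Δȳ) = 4.7344
Denominator Σ(Δy_t−Δȳ)² = 326.8750
r_1(Δy) = 4.7344 / 326.8750 = 0.014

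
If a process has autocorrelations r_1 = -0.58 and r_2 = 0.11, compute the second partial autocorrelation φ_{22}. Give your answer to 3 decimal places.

-0.341

φ_{22} = (r_2 − r_1²) / (1 − r_1²)
r_1² = (-0.58)² = 0.3364
Numerator = 0.11 − 0.3364 = -0.2264; denominator = 1 − 0.3364 = 0.6636
φ_{22} = -0.2264 / 0.6636 = -0.341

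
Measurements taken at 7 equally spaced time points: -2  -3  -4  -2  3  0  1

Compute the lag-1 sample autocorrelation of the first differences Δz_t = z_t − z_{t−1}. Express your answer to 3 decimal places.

-0.272

First differences Δz: -1, -1, 2, 5, -3, 1
Mean of differences = 0.5000
Numerator Σ(Δz_t−Δz̄)(Δz_{t+1}−Δz̄) = -10.7500
Denominator Σ(Δz_t−Δz̄)² = 39.5000
r_1(Δz) = -10.7500 / 39.5000 = -0.272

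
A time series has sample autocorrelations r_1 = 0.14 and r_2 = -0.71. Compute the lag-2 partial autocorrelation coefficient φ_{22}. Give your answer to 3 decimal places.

-0.744

φ_{22} = (r_2 − r_1²) / (1 − r_1²)
r_1² = (0.14)² = 0.0196
Numerator = -0.71 − 0.0196 = -0.7296; denominator = 1 − 0.0196 = 0.9804
φ_{22} = -0.7296 / 0.9804 = -0.744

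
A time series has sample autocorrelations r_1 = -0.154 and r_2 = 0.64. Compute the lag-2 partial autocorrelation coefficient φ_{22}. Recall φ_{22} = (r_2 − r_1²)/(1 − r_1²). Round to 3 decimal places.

φ_{22} = (r_2 − r_1²) / (1 − r_1²)
r_1² = (-0.154)² = 0.023716
Numerator = 0.64 − 0.0237 = 0.6163; denominator = 1 − 0.0237 = 0.9763
φ_{22} = 0.6163 / 0.9763 = 0.631

0.631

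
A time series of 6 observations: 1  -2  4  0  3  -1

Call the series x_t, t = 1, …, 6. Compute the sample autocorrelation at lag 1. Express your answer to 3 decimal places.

-0.666

Mean x̄ = (1 − 2 + 4 + 0 + 3 − 1)/6 = 0.8333
Deviations from mean: 0.1667, -2.8333, 3.1667, -0.8333, 2.1667, -1.8333
Numerator Σ_{t=1}^{5}(x_t−x̄)(x_{t+1}−x̄) = -17.8611
Denominator Σ(x_t−x̄)² = 26.8333
r_1 = -17.8611 / 26.8333 = -0.666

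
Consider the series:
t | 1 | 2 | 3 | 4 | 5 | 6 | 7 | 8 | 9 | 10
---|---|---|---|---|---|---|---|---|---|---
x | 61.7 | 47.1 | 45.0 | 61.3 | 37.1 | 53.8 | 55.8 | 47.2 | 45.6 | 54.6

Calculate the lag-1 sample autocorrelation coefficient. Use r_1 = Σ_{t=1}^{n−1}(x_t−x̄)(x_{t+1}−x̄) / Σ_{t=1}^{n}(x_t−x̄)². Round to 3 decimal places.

-0.484

Mean x̄ = (61.7 + 47.1 + 45.0 + 61.3 + 37.1 + 53.8 + 55.8 + 47.2 + 45.6 + 54.6)/10 = 50.9200
Numerator Σ_{t=1}^{9}(x_t−x̄)(x_{t+1}−x̄) = -267.1544
Denominator Σ(x_t−x̄)² = 552.3760
r_1 = -267.1544 / 552.3760 = -0.484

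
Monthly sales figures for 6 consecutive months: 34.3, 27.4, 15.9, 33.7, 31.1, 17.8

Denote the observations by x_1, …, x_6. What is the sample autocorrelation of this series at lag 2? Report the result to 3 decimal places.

Mean x̄ = (34.3 + 27.4 + 15.9 + 33.7 + 31.1 + 17.8)/6 = 26.7000
Σ(x_t−x̄)(x_{t+2}−x̄) = (-82.0800) + (4.9000) + (-47.5200) + (-62.3000) = -187.0000
Denominator Σ(x_t−x̄)² = 322.4600
r_2 = -187.0000 / 322.4600 = -0.580

-0.580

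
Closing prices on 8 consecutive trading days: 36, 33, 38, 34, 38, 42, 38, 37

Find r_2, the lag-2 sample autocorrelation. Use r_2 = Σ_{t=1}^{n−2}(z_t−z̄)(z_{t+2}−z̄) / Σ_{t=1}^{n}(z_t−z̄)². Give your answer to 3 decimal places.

Mean z̄ = (36 + 33 + 38 + 34 + 38 + 42 + 38 + 37)/8 = 37.0000
Deviations from mean: -1.0000, -4.0000, 1.0000, -3.0000, 1.0000, 5.0000, 1.0000, 0.0000
Σ(z_t−z̄)(z_{t+2}−z̄) = (-1.0000) + (12.0000) + (1.0000) + (-15.0000) + (1.0000) + (0.0000) = -2.0000
Denominator Σ(z_t−z̄)² = 54.0000
r_2 = -2.0000 / 54.0000 = -0.037

-0.037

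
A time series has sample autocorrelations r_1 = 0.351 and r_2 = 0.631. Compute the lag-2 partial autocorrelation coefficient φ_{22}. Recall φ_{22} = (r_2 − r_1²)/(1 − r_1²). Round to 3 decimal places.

φ_{22} = (r_2 − r_1²) / (1 − r_1²)
r_1² = (0.351)² = 0.123201
Numerator = 0.631 − 0.1232 = 0.5078; denominator = 1 − 0.1232 = 0.8768
φ_{22} = 0.5078 / 0.8768 = 0.579

0.579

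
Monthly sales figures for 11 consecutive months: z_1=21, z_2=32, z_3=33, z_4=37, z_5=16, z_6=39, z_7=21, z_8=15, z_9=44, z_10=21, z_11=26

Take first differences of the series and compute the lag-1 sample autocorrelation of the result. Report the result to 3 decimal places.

First differences Δz: 11, 1, 4, -21, 23, -18, -6, 29, -23, 5
Mean of differences = 0.5000
Numerator Σ(Δz_t−Δz̄)(Δz_{t+1}−Δz̄) = -1808.7500
Denominator Σ(Δz_t−Δz̄)² = 2860.5000
r_1(Δz) = -1808.7500 / 2860.5000 = -0.632

-0.632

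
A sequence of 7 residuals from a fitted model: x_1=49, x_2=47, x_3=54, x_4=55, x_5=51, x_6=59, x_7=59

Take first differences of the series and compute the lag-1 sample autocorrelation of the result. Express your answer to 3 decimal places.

-0.561

First differences Δx: -2, 7, 1, -4, 8, 0
Mean of differences = 1.6667
Numerator Σ(Δx_t−Δx̄)(Δx_{t+1}−Δx̄) = -65.7778
Denominator Σ(Δx_t−Δx̄)² = 117.3333
r_1(Δx) = -65.7778 / 117.3333 = -0.561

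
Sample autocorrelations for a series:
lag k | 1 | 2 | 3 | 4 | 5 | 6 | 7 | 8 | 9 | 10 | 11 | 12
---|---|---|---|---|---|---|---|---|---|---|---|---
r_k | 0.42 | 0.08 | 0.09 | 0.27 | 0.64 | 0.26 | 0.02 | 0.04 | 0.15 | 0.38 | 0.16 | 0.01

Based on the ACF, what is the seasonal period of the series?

The largest autocorrelation is r_5 = 0.64; the remaining lags stay at or below 0.42. The elevated value at lag 1 (0.42), dropping to 0.08 at lag 2, reflects decaying short-term dependence rather than seasonality.
The dominant spike at lag 5 indicates a seasonal period of 5.

5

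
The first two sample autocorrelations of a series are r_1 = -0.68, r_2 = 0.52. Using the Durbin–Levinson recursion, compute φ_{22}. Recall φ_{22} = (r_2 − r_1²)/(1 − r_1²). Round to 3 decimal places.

φ_{22} = (r_2 − r_1²) / (1 − r_1²)
r_1² = (-0.68)² = 0.4624
Numerator = 0.52 − 0.4624 = 0.0576; denominator = 1 − 0.4624 = 0.5376
φ_{22} = 0.0576 / 0.5376 = 0.107

0.107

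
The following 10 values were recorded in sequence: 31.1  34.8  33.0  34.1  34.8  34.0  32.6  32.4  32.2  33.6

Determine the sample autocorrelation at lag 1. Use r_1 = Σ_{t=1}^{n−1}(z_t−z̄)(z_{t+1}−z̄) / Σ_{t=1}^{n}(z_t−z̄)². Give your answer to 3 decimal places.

Mean z̄ = (31.1 + 34.8 + 33.0 + 34.1 + 34.8 + 34.0 + 32.6 + 32.4 + 32.2 + 33.6)/10 = 33.2600
Numerator Σ_{t=1}^{9}(z_t−z̄)(z_{t+1}−z̄) = -0.8816
Denominator Σ(z_t−z̄)² = 13.1440
r_1 = -0.8816 / 13.1440 = -0.067

-0.067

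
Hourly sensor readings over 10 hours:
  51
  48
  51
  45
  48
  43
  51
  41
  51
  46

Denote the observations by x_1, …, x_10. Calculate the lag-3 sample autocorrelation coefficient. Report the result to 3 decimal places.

Mean x̄ = (51 + 48 + 51 + 45 + 48 + 43 + 51 + 41 + 51 + 46)/10 = 47.5000
Σ(x_t−x̄)(x_{t+3}−x̄) = (-8.7500) + (0.2500) + (-15.7500) + (-8.7500) + (-3.2500) + (-15.7500) + (-5.2500) = -57.2500
Denominator Σ(x_t−x̄)² = 120.5000
r_3 = -57.2500 / 120.5000 = -0.475

-0.475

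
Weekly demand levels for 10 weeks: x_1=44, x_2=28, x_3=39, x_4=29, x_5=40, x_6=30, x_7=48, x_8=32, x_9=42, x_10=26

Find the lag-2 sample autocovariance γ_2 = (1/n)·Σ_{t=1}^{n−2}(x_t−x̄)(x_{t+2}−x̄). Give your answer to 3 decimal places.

Mean x̄ = (44 + 28 + 39 + 29 + 40 + 30 + 48 + 32 + 42 + 26)/10 = 35.8000
Σ_{t=1}^{8}(x_t−x̄)(x_{t+2}−x̄) = 318.3200
γ_2 = 318.3200 / 10 = 31.832

31.832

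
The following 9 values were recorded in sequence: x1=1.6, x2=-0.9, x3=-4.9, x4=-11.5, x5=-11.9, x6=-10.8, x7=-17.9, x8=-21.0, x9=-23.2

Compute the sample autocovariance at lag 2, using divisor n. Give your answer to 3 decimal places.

17.136

Mean x̄ = (1.6 − 0.9 − 4.9 − 11.5 − 11.9 − 10.8 − 17.9 − 21.0 − 23.2)/9 = -11.1667
Σ_{t=1}^{7}(x_t−x̄)(x_{t+2}−x̄) = 154.2211
γ_2 = 154.2211 / 9 = 17.136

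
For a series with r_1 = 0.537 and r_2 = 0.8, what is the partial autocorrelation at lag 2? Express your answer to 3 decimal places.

0.719

φ_{22} = (r_2 − r_1²) / (1 − r_1²)
r_1² = (0.537)² = 0.288369
Numerator = 0.8 − 0.2884 = 0.5116; denominator = 1 − 0.2884 = 0.7116
φ_{22} = 0.5116 / 0.7116 = 0.719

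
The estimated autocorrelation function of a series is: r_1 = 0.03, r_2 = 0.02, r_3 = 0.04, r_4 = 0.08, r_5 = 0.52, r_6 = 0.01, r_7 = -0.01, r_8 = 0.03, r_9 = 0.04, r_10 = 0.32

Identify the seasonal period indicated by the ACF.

The largest autocorrelation is r_5 = 0.52, with a weaker echo at lag 10 (0.32); the remaining lags stay at or below 0.08.
The dominant spike at lag 5 indicates a seasonal period of 5.

5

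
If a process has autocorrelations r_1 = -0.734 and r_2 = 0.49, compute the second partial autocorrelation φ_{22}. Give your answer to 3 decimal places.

φ_{22} = (r_2 − r_1²) / (1 − r_1²)
r_1² = (-0.734)² = 0.538756
Numerator = 0.49 − 0.5388 = -0.0488; denominator = 1 − 0.5388 = 0.4612
φ_{22} = -0.0488 / 0.4612 = -0.106

-0.106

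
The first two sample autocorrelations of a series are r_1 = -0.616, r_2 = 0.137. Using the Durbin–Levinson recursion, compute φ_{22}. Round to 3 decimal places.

φ_{22} = (r_2 − r_1²) / (1 − r_1²)
r_1² = (-0.616)² = 0.379456
Numerator = 0.137 − 0.3795 = -0.2425; denominator = 1 − 0.3795 = 0.6205
φ_{22} = -0.2425 / 0.6205 = -0.391

-0.391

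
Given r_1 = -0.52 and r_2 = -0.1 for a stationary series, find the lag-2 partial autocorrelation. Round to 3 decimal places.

φ_{22} = (r_2 − r_1²) / (1 − r_1²)
r_1² = (-0.52)² = 0.2704
Numerator = -0.1 − 0.2704 = -0.3704; denominator = 1 − 0.2704 = 0.7296
φ_{22} = -0.3704 / 0.7296 = -0.508

-0.508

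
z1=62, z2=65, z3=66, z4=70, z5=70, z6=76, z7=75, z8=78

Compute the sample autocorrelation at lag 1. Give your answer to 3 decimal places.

Mean z̄ = (62 + 65 + 66 + 70 + 70 + 76 + 75 + 78)/8 = 70.2500
Σ(z_t−z̄)(z_{t+1}−z̄) = (43.3125) + (22.3125) + (1.0625) + (0.0625) + (-1.4375) + (27.3125) + (36.8125) = 129.4375
Denominator Σ(z_t−z̄)² = 229.5000
r_1 = 129.4375 / 229.5000 = 0.564

0.564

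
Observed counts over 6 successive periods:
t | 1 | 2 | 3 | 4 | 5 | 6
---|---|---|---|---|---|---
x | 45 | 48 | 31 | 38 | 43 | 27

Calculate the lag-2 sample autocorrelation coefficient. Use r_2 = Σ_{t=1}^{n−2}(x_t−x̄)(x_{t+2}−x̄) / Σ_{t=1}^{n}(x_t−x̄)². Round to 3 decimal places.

Mean x̄ = (45 + 48 + 31 + 38 + 43 + 27)/6 = 38.6667
Deviations from mean: 6.3333, 9.3333, -7.6667, -0.6667, 4.3333, -11.6667
Σ(x_t−x̄)(x_{t+2}−x̄) = (-48.5556) + (-6.2222) + (-33.2222) + (7.7778) = -80.2222
Denominator Σ(x_t−x̄)² = 341.3333
r_2 = -80.2222 / 341.3333 = -0.235

-0.235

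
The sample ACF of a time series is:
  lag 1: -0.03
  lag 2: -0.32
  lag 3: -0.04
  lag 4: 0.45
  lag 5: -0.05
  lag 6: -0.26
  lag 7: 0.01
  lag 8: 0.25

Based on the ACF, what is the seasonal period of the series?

4

The largest autocorrelation is r_4 = 0.45, with a weaker echo at lag 8 (0.25); the remaining lags stay at or below 0.01.
The dominant spike at lag 4 indicates a seasonal period of 4.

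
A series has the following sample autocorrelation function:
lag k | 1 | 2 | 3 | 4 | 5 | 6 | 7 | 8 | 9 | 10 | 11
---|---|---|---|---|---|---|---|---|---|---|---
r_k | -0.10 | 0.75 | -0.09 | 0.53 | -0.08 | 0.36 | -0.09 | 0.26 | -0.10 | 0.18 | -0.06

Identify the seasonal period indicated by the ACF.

2

The largest autocorrelation is r_2 = 0.75, with weaker echoes at lags 4 (0.53), 6 (0.36), 8 (0.26) and 10 (0.18); the remaining lags stay at or below -0.06.
The dominant spike at lag 2 indicates a seasonal period of 2.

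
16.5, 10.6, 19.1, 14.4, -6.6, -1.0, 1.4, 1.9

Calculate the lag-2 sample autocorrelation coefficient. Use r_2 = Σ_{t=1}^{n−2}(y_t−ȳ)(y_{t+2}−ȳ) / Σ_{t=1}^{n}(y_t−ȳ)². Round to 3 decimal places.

0.057

Mean ȳ = (16.5 + 10.6 + 19.1 + 14.4 − 6.6 − 1.0 + 1.4 + 1.9)/8 = 7.0375
Σ(y_t−ȳ)(y_{t+2}−ȳ) = (114.1414) + (26.2289) + (-164.5023) + (-59.1761) + (76.8814) + (41.2927) = 34.8659
Denominator Σ(y_t−ȳ)² = 610.6988
r_2 = 34.8659 / 610.6988 = 0.057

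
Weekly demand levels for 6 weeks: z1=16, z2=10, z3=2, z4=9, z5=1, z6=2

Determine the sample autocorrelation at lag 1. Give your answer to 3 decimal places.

0.100

Mean z̄ = (16 + 10 + 2 + 9 + 1 + 2)/6 = 6.6667
Deviations from mean: 9.3333, 3.3333, -4.6667, 2.3333, -5.6667, -4.6667
Numerator Σ_{t=1}^{5}(z_t−z̄)(z_{t+1}−z̄) = 17.8889
Denominator Σ(z_t−z̄)² = 179.3333
r_1 = 17.8889 / 179.3333 = 0.100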